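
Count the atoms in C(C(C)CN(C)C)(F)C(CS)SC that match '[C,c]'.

9

The query [C,c] means: comma = OR; matches aliphatic or aromatic carbon — same as #6.
Check the 13 heavy atoms by environment: 9× C → match; 1× N → no; 2× S → no; 1× F → no.
That gives 9 matching atoms.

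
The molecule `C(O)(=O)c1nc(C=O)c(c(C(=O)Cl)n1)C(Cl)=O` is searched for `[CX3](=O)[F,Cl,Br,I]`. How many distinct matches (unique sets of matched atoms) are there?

2

[CX3](=O)[F,Cl,Br,I] is the SMARTS for an acyl halide: a carbonyl carbon bonded to a halogen.
The molecule carries 2 separate instances of an acyl chloride (-C(=O)Cl) meeting every constraint; each maps to a distinct set of atoms, giving 2 matches.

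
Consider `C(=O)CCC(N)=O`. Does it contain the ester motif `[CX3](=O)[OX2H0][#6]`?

No

The pattern [CX3](=O)[OX2H0][#6] describes a carbonyl carbon bonded to an oxygen that is itself bonded to carbon (no H on that O) — an ester.
The closest candidate here is a primary amide (-C(=O)NH2), but the carbonyl is bonded to N, not to an O-C linkage. No other fragment satisfies the full query, so there is no match.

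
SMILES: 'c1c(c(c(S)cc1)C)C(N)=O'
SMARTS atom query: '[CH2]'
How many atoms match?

0

Check the 11 heavy atoms by environment: 3× c (aromatic, H0) → no; 3× c (aromatic, H1) → no; 1× S (H1) → no; 1× C (H0) → no; 1× O (H0) → no; 1× N (H2) → no; 1× C (H3) → no.
No environment satisfies the query, so 0 matching atoms.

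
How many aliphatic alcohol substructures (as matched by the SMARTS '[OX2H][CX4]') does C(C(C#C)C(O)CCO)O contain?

3

[OX2H][CX4] is the SMARTS for an aliphatic alcohol: a hydroxyl oxygen bound to an sp3 (X4) carbon.
The molecule carries 3 separate instances of a hydroxyl group (-OH) meeting every constraint; each maps to a distinct set of atoms, giving 3 matches.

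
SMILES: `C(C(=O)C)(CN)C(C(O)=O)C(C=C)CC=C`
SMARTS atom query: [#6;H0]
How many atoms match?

2

The query [#6;H0] means: any carbon with no attached hydrogen.
Check the 16 heavy atoms by environment: 4× C (H2) → no; 5× C (H1) → no; 1× N (H2) → no; 2× C (H0) → match; 2× O (H0) → no; 1× O (H1) → no; 1× C (H3) → no.
That gives 2 matching atoms.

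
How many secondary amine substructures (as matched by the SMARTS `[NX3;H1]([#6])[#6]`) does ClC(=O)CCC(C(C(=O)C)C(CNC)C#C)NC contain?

2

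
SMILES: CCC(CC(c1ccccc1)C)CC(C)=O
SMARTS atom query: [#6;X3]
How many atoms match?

Check the 16 heavy atoms by environment: 8× C (X4) → no; 6× c (aromatic, X3) → match; 1× C (X3) → match; 1× O (X1) → no.
Summing the matching environments: 6 + 1 = 7 matching atoms.

7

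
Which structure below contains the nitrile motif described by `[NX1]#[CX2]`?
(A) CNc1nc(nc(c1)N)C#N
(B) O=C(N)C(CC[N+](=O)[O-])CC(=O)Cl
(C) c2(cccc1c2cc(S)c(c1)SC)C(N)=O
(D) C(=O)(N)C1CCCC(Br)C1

[NX1]#[CX2] describes a nitrogen triple-bonded to a two-connected carbon (a nitrile).
(A) contains a nitrile (-C#N), which satisfies every atom and bond constraint.
(B) has a nitro group (-[N+](=O)[O-]) but there is no C#N triple bond.
(C) has a primary amide (-C(=O)NH2) but the nitrogen is NX3, not NX1.
(D) has a primary amide (-C(=O)NH2) but the nitrogen is NX3, not NX1.
So the answer is (A).

A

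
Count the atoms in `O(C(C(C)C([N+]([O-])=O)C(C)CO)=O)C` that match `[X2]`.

2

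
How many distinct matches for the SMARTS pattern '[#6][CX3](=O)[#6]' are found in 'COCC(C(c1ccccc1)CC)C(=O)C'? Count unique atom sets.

1

[#6][CX3](=O)[#6] is the SMARTS for a ketone: a carbonyl carbon (no H) flanked by two carbons.
Exactly one fragment in the molecule meets all constraints, giving 1 match.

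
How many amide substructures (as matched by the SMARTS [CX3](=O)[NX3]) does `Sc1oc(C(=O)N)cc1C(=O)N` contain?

2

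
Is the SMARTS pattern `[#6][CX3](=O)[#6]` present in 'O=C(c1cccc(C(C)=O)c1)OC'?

The pattern [#6][CX3](=O)[#6] describes a carbonyl carbon (no H) flanked by two carbons — a ketone.
The molecule carries an acetyl/ketone group (-C(=O)CH3), whose atoms satisfy every constraint of the query, so the pattern matches.

Yes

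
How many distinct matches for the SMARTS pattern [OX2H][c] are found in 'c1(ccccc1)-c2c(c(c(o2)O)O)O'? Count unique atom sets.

3

[OX2H][c] is the SMARTS for a phenol: a hydroxyl oxygen attached to an aromatic carbon.
The molecule carries 3 separate instances of a hydroxyl group (-OH) meeting every constraint; each maps to a distinct set of atoms, giving 3 matches.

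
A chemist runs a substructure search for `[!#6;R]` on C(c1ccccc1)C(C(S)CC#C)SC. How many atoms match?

The query [!#6;R] means: non-carbon atom that is part of a ring.
Check the 15 heavy atoms by environment: 7× C (acyclic) → no; 6× c (aromatic, in 6-ring) → no; 2× S (acyclic) → no.
No environment satisfies the query, so 0 matching atoms.

0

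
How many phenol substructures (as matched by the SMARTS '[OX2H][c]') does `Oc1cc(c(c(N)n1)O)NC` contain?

2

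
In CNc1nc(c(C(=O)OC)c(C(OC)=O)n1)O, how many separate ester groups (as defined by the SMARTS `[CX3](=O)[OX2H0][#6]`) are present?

2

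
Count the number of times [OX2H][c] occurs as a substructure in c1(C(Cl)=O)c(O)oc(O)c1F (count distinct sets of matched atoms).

2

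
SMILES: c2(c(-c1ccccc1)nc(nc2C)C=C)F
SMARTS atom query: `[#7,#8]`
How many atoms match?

2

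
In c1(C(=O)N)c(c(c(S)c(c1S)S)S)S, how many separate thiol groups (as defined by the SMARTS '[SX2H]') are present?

5

[SX2H] is the SMARTS for a thiol: an aliphatic sulfur with two connections, one being H.
The molecule carries 5 separate instances of a thiol (-SH) meeting every constraint; each maps to a distinct set of atoms, giving 5 matches.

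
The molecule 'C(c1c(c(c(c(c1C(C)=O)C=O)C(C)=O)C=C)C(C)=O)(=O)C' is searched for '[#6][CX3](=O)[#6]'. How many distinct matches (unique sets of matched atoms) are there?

[#6][CX3](=O)[#6] is the SMARTS for a ketone: a carbonyl carbon (no H) flanked by two carbons.
The molecule carries 4 separate instances of an acetyl/ketone group (-C(=O)CH3) meeting every constraint; each maps to a distinct set of atoms, giving 4 matches.

4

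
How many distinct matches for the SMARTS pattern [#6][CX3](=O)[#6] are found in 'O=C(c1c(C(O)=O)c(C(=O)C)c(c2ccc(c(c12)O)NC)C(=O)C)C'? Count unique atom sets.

3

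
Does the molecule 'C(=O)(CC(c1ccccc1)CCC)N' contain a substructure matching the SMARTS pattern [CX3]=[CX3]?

No

The pattern [CX3]=[CX3] describes a non-aromatic C=C double bond between two sp2 carbons — an alkene.
The closest candidate here is an ethyl group (-CH2CH3), but its C-C bond is a single bond between CX4 carbons, not CX3=CX3. No other fragment satisfies the full query, so there is no match.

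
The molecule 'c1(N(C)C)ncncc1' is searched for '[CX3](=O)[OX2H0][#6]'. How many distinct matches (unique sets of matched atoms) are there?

0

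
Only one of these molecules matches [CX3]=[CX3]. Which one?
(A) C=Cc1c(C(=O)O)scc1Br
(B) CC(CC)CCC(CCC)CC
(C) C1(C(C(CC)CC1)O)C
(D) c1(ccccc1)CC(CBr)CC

[CX3]=[CX3] describes a non-aromatic C=C double bond between two sp2 carbons (an alkene).
(A) contains a vinyl group (-CH=CH2), which satisfies every atom and bond constraint.
(B) has an ethyl group (-CH2CH3) but its C-C bond is a single bond between CX4 carbons, not CX3=CX3.
(C) has an ethyl group (-CH2CH3) but its C-C bond is a single bond between CX4 carbons, not CX3=CX3.
(D) has an ethyl group (-CH2CH3) but its C-C bond is a single bond between CX4 carbons, not CX3=CX3.
So the answer is (A).

A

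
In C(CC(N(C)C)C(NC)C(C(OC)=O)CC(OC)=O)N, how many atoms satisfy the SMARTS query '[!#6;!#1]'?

7

The query [!#6;!#1] means: not carbon and not hydrogen — any heteroatom.
Check the 20 heavy atoms by environment: 13× C → no; 3× N → match; 4× O → match.
Summing the matching environments: 3 + 4 = 7 matching atoms.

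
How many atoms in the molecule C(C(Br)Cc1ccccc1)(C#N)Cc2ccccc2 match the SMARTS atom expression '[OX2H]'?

The query [OX2H] means: aliphatic oxygen with two connections, one of which is H — an -OH oxygen.
Check the 19 heavy atoms by environment: 2× C (H2, X4) → no; 2× C (H1, X4) → no; 1× Br (H0, X1) → no; 2× c (aromatic, H0, X3) → no; 10× c (aromatic, H1, X3) → no; 1× C (H0, X2) → no; 1× N (H0, X1) → no.
No environment satisfies the query, so 0 matching atoms.

0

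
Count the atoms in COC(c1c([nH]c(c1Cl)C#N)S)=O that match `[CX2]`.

1

Check the 13 heavy atoms by environment: 1× n (aromatic, X3) → no; 4× c (aromatic, X3) → no; 1× S (X2) → no; 1× Cl (X1) → no; 1× C (X3) → no; 1× O (X1) → no; 1× O (X2) → no; 1× C (X4) → no; 1× C (X2) → match; 1× N (X1) → no.
That gives 1 matching atom.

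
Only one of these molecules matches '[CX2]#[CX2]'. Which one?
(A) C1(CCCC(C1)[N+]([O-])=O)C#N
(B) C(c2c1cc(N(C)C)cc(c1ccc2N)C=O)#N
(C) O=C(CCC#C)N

C

[CX2]#[CX2] describes a carbon-carbon triple bond (an alkyne).
(A) has a nitrile (-C#N) but the triple bond is C#N, not C#C.
(B) has a nitrile (-C#N) but the triple bond is C#N, not C#C.
(C) contains an ethynyl group (-C#CH), which satisfies every atom and bond constraint.
So the answer is (C).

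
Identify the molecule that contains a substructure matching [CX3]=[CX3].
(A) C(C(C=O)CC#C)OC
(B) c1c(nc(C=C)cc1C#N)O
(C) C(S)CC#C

B

[CX3]=[CX3] describes a non-aromatic C=C double bond between two sp2 carbons (an alkene).
(A) has an ethynyl group (-C#CH) but the C-C bond is a triple bond, not a double bond.
(B) contains a vinyl group (-CH=CH2), which satisfies every atom and bond constraint.
(C) has an ethynyl group (-C#CH) but the C-C bond is a triple bond, not a double bond.
So the answer is (B).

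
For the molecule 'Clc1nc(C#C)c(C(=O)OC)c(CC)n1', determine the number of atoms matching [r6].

Check the 15 heavy atoms by environment: 2× n (aromatic, in 6-ring) → match; 4× c (aromatic, in 6-ring) → match; 1× Cl (acyclic) → no; 6× C (acyclic) → no; 2× O (acyclic) → no.
Summing the matching environments: 2 + 4 = 6 matching atoms.

6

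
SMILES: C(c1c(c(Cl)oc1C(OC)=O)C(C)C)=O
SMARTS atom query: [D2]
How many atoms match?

The query [D2] means: atom with exactly two heavy-atom neighbours.
Check the 15 heavy atoms by environment: 1× o (aromatic, D2) → match; 4× c (aromatic, D3) → no; 2× C (D3) → no; 2× O (D1) → no; 1× O (D2) → match; 3× C (D1) → no; 1× Cl (D1) → no; 1× C (D2) → match.
Summing the matching environments: 1 + 1 + 1 = 3 matching atoms.

3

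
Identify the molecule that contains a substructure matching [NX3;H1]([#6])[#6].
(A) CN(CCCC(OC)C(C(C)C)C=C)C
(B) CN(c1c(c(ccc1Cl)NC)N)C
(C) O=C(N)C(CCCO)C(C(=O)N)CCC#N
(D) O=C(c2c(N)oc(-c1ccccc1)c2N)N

B

[NX3;H1]([#6])[#6] describes a trivalent nitrogen with one H, bonded to two carbons (a secondary amine).
(A) has a dimethylamino group (-N(CH3)2) but the nitrogen has H0, not H1.
(B) contains an N-methylamino group (-NHCH3), which satisfies every atom and bond constraint.
(C) has a primary amide (-C(=O)NH2) but the -C(=O)NH2 nitrogen has H2, not H1.
(D) has a primary amino group (-NH2) but the nitrogen has H2 and only one carbon neighbour.
So the answer is (B).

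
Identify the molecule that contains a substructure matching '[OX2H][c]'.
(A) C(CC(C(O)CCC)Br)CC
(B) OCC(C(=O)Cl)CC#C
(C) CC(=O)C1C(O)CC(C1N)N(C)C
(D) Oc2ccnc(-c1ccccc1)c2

[OX2H][c] describes a hydroxyl oxygen attached to an aromatic carbon (a phenol).
(A) has a hydroxyl group (-OH) but the -OH is on an aliphatic carbon, not an aromatic c.
(B) has a hydroxyl group (-OH) but the -OH is on an aliphatic carbon, not an aromatic c.
(C) has a hydroxyl group (-OH) but the -OH is on an aliphatic carbon, not an aromatic c.
(D) contains a hydroxyl group (-OH), which satisfies every atom and bond constraint.
So the answer is (D).

D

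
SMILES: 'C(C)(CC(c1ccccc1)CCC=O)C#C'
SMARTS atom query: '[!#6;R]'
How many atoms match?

0

Check the 16 heavy atoms by environment: 9× C (acyclic) → no; 6× c (aromatic, in 6-ring) → no; 1× O (acyclic) → no.
No environment satisfies the query, so 0 matching atoms.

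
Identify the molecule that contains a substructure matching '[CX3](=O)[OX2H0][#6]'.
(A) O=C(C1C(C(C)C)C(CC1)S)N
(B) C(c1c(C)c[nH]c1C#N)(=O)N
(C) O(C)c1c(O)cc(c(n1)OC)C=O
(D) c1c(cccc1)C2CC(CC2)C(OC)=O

[CX3](=O)[OX2H0][#6] describes a carbonyl carbon bonded to an oxygen that is itself bonded to carbon (no H on that O) (an ester).
(A) has a primary amide (-C(=O)NH2) but the carbonyl is bonded to N, not to an O-C linkage.
(B) has a primary amide (-C(=O)NH2) but the carbonyl is bonded to N, not to an O-C linkage.
(C) has a methoxy ether (-OCH3) but the ether oxygen is not adjacent to a C=O carbon.
(D) contains a methyl-ester group (-C(=O)OCH3), which satisfies every atom and bond constraint.
So the answer is (D).

D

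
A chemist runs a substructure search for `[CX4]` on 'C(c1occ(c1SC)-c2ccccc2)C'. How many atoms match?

3

Check the 15 heavy atoms by environment: 1× o (aromatic, X2) → no; 10× c (aromatic, X3) → no; 3× C (X4) → match; 1× S (X2) → no.
That gives 3 matching atoms.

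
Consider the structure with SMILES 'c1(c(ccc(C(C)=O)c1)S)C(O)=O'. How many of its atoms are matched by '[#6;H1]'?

The query [#6;H1] means: any carbon bearing exactly one hydrogen.
Check the 13 heavy atoms by environment: 3× c (aromatic, H1) → match; 3× c (aromatic, H0) → no; 2× C (H0) → no; 2× O (H0) → no; 1× O (H1) → no; 1× S (H1) → no; 1× C (H3) → no.
That gives 3 matching atoms.

3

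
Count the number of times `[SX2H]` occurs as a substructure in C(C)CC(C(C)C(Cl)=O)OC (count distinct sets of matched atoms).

[SX2H] is the SMARTS for a thiol: an aliphatic sulfur with two connections, one being H.
No fragment in the molecule satisfies every constraint, giving 0 matches.

0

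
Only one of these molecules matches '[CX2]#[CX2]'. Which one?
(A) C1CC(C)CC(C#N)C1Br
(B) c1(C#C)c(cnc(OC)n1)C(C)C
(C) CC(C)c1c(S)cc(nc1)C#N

B

[CX2]#[CX2] describes a carbon-carbon triple bond (an alkyne).
(A) has a nitrile (-C#N) but the triple bond is C#N, not C#C.
(B) contains an ethynyl group (-C#CH), which satisfies every atom and bond constraint.
(C) has a nitrile (-C#N) but the triple bond is C#N, not C#C.
So the answer is (B).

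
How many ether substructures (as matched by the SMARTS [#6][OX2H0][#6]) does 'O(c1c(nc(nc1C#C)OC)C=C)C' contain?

2

[#6][OX2H0][#6] is the SMARTS for an ether: an aliphatic oxygen bridging two carbons with no H on the oxygen.
The molecule carries 2 separate instances of a methoxy ether (-OCH3) meeting every constraint; each maps to a distinct set of atoms, giving 2 matches.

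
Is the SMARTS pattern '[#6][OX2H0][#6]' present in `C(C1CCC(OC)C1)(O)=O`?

Yes

The pattern [#6][OX2H0][#6] describes an aliphatic oxygen bridging two carbons with no H on the oxygen — an ether.
The molecule carries a methoxy ether (-OCH3), whose atoms satisfy every constraint of the query, so the pattern matches.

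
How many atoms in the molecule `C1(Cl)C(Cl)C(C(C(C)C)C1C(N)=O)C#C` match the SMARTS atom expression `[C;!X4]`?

3

Check the 15 heavy atoms by environment: 8× C (X4) → no; 2× Cl (X1) → no; 1× C (X3) → match; 1× O (X1) → no; 1× N (X3) → no; 2× C (X2) → match.
Summing the matching environments: 1 + 2 = 3 matching atoms.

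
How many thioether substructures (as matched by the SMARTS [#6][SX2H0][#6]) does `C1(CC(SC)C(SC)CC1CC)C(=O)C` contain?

2

[#6][SX2H0][#6] is the SMARTS for a thioether: an aliphatic sulfur bridging two carbons with no H on the sulfur.
The molecule carries 2 separate instances of a methylthio ether (-SCH3) meeting every constraint; each maps to a distinct set of atoms, giving 2 matches.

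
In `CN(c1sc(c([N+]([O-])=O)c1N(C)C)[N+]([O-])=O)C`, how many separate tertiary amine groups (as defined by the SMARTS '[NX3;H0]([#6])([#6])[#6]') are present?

2

[NX3;H0]([#6])([#6])[#6] is the SMARTS for a tertiary amine: a trivalent nitrogen with no H, bonded to three carbons.
The molecule carries 2 separate instances of a dimethylamino group (-N(CH3)2) meeting every constraint; each maps to a distinct set of atoms, giving 2 matches.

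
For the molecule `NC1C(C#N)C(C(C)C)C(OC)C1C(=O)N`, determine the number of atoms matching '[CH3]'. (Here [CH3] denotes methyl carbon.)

The query [CH3] means: aliphatic carbon with exactly three hydrogens.
Check the 16 heavy atoms by environment: 6× C (H1) → no; 2× N (H2) → no; 2× O (H0) → no; 3× C (H3) → match; 2× C (H0) → no; 1× N (H0) → no.
That gives 3 matching atoms.

3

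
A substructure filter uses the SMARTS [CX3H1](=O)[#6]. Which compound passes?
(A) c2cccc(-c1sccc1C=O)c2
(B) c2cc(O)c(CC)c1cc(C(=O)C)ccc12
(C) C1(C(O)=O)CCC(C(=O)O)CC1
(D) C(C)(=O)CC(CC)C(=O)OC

A

[CX3H1](=O)[#6] describes an sp2 carbon with one H, double-bonded to O and single-bonded to carbon (an aldehyde).
(A) contains an aldehyde (-CHO), which satisfies every atom and bond constraint.
(B) has an acetyl/ketone group (-C(=O)CH3) but the carbonyl carbon has H0 (two carbon neighbours), not H1.
(C) has a carboxylic acid group (-C(=O)OH) but the carbonyl carbon has H0 and is bonded to O, not H1.
(D) has a methyl-ester group (-C(=O)OCH3) but the carbonyl carbon has H0, not H1.
So the answer is (A).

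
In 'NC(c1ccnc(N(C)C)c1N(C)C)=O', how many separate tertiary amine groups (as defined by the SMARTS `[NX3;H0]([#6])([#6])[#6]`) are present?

2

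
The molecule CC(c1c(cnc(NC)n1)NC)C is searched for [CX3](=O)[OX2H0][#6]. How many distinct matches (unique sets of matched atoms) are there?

0

[CX3](=O)[OX2H0][#6] is the SMARTS for an ester: a carbonyl carbon bonded to an oxygen that is itself bonded to carbon (no H on that O).
No fragment in the molecule satisfies every constraint, giving 0 matches.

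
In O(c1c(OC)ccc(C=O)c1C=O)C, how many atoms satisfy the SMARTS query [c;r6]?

6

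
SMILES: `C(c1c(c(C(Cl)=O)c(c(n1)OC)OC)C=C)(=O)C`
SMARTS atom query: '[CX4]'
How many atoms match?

3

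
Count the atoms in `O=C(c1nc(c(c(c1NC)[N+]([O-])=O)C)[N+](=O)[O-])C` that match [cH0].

5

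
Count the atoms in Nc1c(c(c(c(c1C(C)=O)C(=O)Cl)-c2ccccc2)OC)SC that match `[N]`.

1

Check the 23 heavy atoms by environment: 12× c (aromatic) → no; 5× C → no; 3× O → no; 1× Cl → no; 1× S → no; 1× N → match.
That gives 1 matching atom.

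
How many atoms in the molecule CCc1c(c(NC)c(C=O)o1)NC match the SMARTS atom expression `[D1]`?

4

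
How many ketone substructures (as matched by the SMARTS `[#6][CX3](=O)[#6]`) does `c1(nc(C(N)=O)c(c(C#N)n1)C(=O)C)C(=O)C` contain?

2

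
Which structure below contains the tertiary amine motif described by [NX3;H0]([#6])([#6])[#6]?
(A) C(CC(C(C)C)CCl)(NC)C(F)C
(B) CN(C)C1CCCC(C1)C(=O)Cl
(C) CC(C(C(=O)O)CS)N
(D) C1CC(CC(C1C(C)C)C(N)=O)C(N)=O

B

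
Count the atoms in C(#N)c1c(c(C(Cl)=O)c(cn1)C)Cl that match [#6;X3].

The query [#6;X3] means: any carbon (aromatic or not) with three total connections.
Check the 13 heavy atoms by environment: 1× n (aromatic, X2) → no; 5× c (aromatic, X3) → match; 1× C (X4) → no; 1× C (X2) → no; 1× N (X1) → no; 2× Cl (X1) → no; 1× C (X3) → match; 1× O (X1) → no.
Summing the matching environments: 5 + 1 = 6 matching atoms.

6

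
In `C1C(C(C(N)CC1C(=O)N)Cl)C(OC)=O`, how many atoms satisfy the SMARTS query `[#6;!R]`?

3

The query [#6;!R] means: carbon not in any ring.
Check the 15 heavy atoms by environment: 6× C (in 6-ring) → no; 3× C (acyclic) → match; 3× O (acyclic) → no; 1× Cl (acyclic) → no; 2× N (acyclic) → no.
That gives 3 matching atoms.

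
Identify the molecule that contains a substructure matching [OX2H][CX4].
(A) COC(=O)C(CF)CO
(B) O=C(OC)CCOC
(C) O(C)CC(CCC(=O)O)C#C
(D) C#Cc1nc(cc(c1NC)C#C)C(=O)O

[OX2H][CX4] describes a hydroxyl oxygen bound to an sp3 (X4) carbon (an aliphatic alcohol).
(A) contains a hydroxyl group (-OH), which satisfies every atom and bond constraint.
(B) has a methoxy ether (-OCH3) but the oxygen has H0 (ether), not H1.
(C) has a carboxylic acid group (-C(=O)OH) but the -OH is on a CX3 carbonyl carbon, not a CX4 carbon.
(D) has a carboxylic acid group (-C(=O)OH) but the -OH is on a CX3 carbonyl carbon, not a CX4 carbon.
So the answer is (A).

A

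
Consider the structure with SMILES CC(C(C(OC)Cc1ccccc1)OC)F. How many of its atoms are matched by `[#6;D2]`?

6

Check the 16 heavy atoms by environment: 1× C (D2) → match; 3× C (D3) → no; 3× C (D1) → no; 2× O (D2) → no; 1× c (aromatic, D3) → no; 5× c (aromatic, D2) → match; 1× F (D1) → no.
Summing the matching environments: 1 + 5 = 6 matching atoms.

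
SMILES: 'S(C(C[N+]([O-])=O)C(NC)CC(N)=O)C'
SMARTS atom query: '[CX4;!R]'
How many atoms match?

Check the 14 heavy atoms by environment: 6× C (X4, acyclic) → match; 2× N (X3, acyclic) → no; 1× N (charge +1, X3, acyclic) → no; 1× O (charge -1, X1, acyclic) → no; 2× O (X1, acyclic) → no; 1× S (X2, acyclic) → no; 1× C (X3, acyclic) → no.
That gives 6 matching atoms.

6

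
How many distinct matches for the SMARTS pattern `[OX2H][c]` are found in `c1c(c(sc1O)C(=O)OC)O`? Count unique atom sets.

2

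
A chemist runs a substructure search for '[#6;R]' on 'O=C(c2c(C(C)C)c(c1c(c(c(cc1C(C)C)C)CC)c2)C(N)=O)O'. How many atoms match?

The query [#6;R] means: carbon that is part of a ring.
Check the 25 heavy atoms by environment: 10× c (aromatic, in 6-ring) → match; 11× C (acyclic) → no; 3× O (acyclic) → no; 1× N (acyclic) → no.
That gives 10 matching atoms.

10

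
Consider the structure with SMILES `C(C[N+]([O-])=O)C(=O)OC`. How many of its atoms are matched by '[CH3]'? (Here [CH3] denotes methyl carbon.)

The query [CH3] means: aliphatic carbon with exactly three hydrogens.
Check the 9 heavy atoms by environment: 2× C (H2) → no; 1× N (charge +1, H0) → no; 1× O (charge -1, H0) → no; 3× O (H0) → no; 1× C (H0) → no; 1× C (H3) → match.
That gives 1 matching atom.

1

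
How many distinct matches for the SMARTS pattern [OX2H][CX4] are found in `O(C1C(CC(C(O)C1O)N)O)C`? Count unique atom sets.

3

[OX2H][CX4] is the SMARTS for an aliphatic alcohol: a hydroxyl oxygen bound to an sp3 (X4) carbon.
The molecule carries 3 separate instances of a hydroxyl group (-OH) meeting every constraint; each maps to a distinct set of atoms, giving 3 matches.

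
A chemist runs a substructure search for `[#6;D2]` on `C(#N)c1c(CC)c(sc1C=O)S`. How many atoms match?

3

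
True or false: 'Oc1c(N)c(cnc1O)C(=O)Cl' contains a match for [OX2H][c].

True

The pattern [OX2H][c] describes a hydroxyl oxygen attached to an aromatic carbon — a phenol.
The molecule carries a hydroxyl group (-OH), whose atoms satisfy every constraint of the query, so the pattern matches.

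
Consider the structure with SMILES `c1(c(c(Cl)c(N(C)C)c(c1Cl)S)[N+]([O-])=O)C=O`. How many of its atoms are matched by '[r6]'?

The query [r6] means: r6 matches atoms in a six-membered ring.
Check the 17 heavy atoms by environment: 6× c (aromatic, in 6-ring) → match; 1× N (acyclic) → no; 3× C (acyclic) → no; 2× O (acyclic) → no; 1× S (acyclic) → no; 2× Cl (acyclic) → no; 1× N (charge +1, acyclic) → no; 1× O (charge -1, acyclic) → no.
That gives 6 matching atoms.

6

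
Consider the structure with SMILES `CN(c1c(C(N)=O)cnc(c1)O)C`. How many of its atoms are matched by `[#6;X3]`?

Check the 13 heavy atoms by environment: 1× n (aromatic, X2) → no; 5× c (aromatic, X3) → match; 2× N (X3) → no; 2× C (X4) → no; 1× C (X3) → match; 1× O (X1) → no; 1× O (X2) → no.
Summing the matching environments: 5 + 1 = 6 matching atoms.

6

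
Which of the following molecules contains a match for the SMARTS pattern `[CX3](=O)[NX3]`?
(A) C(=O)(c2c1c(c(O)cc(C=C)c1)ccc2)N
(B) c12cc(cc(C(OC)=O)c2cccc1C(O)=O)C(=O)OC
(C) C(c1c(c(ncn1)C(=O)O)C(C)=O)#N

[CX3](=O)[NX3] describes a carbonyl carbon bonded to a trivalent nitrogen (an amide).
(A) contains a primary amide (-C(=O)NH2), which satisfies every atom and bond constraint.
(B) has a methyl-ester group (-C(=O)OCH3) but the carbonyl is bonded to O, not to an NX3 nitrogen.
(C) has a nitrile (-C#N) but the nitrile N is NX1 (triple-bonded), not NX3.
So the answer is (A).

A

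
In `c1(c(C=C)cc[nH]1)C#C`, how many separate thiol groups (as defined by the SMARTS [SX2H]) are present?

0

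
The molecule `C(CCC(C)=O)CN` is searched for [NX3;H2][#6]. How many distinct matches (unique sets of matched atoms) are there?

[NX3;H2][#6] is the SMARTS for a primary amine: a trivalent nitrogen with two H attached to carbon.
Exactly one fragment in the molecule meets all constraints, giving 1 match.

1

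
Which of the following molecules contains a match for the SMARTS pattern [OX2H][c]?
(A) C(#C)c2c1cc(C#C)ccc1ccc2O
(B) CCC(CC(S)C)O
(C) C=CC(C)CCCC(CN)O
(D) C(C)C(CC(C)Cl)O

A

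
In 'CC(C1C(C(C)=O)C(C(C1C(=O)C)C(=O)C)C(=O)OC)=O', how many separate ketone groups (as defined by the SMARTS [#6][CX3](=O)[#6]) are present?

4

[#6][CX3](=O)[#6] is the SMARTS for a ketone: a carbonyl carbon (no H) flanked by two carbons.
The molecule carries 4 separate instances of an acetyl/ketone group (-C(=O)CH3) meeting every constraint; each maps to a distinct set of atoms, giving 4 matches.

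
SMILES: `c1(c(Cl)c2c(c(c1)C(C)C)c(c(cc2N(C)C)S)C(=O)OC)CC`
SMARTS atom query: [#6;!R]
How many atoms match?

9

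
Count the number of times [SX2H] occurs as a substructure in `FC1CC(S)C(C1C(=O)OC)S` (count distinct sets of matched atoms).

2

[SX2H] is the SMARTS for a thiol: an aliphatic sulfur with two connections, one being H.
The molecule carries 2 separate instances of a thiol (-SH) meeting every constraint; each maps to a distinct set of atoms, giving 2 matches.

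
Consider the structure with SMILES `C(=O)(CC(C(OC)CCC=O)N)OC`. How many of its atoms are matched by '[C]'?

9

Check the 14 heavy atoms by environment: 9× C → match; 4× O → no; 1× N → no.
That gives 9 matching atoms.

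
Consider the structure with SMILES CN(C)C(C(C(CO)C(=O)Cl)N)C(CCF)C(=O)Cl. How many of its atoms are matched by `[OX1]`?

Check the 19 heavy atoms by environment: 9× C (X4) → no; 2× C (X3) → no; 2× O (X1) → match; 2× Cl (X1) → no; 2× N (X3) → no; 1× F (X1) → no; 1× O (X2) → no.
That gives 2 matching atoms.

2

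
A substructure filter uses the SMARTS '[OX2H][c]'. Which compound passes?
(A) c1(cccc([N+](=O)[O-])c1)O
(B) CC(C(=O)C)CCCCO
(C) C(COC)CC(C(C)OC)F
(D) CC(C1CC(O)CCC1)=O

A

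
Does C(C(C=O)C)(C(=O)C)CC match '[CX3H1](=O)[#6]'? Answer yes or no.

Yes

The pattern [CX3H1](=O)[#6] describes an sp2 carbon with one H, double-bonded to O and single-bonded to carbon — an aldehyde.
The molecule carries an aldehyde (-CHO), whose atoms satisfy every constraint of the query, so the pattern matches.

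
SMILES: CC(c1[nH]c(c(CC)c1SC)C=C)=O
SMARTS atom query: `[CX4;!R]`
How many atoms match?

Check the 14 heavy atoms by environment: 1× n (aromatic, X3, in 5-ring) → no; 4× c (aromatic, X3, in 5-ring) → no; 3× C (X3, acyclic) → no; 4× C (X4, acyclic) → match; 1× S (X2, acyclic) → no; 1× O (X1, acyclic) → no.
That gives 4 matching atoms.

4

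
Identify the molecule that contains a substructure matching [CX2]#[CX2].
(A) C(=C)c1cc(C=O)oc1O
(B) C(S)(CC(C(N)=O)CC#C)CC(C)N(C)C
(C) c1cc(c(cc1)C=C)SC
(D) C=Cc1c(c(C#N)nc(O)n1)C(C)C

B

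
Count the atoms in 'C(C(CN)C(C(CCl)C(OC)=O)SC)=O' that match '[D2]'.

5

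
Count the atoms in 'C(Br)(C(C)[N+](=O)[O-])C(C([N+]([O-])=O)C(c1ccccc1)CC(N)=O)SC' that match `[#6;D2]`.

6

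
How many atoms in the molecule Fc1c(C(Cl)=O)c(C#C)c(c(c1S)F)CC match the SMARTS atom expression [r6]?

Check the 16 heavy atoms by environment: 6× c (aromatic, in 6-ring) → match; 5× C (acyclic) → no; 1× O (acyclic) → no; 1× Cl (acyclic) → no; 1× S (acyclic) → no; 2× F (acyclic) → no.
That gives 6 matching atoms.

6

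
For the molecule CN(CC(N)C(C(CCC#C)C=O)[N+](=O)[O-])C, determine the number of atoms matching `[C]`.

The query [C] means: uppercase C matches aliphatic (non-aromatic) carbon only.
Check the 17 heavy atoms by environment: 11× C → match; 1× N (charge +1) → no; 1× O (charge -1) → no; 2× O → no; 2× N → no.
That gives 11 matching atoms.

11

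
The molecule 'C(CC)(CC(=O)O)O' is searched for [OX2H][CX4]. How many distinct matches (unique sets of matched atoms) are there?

1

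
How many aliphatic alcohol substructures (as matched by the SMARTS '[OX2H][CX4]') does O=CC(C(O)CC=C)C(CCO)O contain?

3

[OX2H][CX4] is the SMARTS for an aliphatic alcohol: a hydroxyl oxygen bound to an sp3 (X4) carbon.
The molecule carries 3 separate instances of a hydroxyl group (-OH) meeting every constraint; each maps to a distinct set of atoms, giving 3 matches.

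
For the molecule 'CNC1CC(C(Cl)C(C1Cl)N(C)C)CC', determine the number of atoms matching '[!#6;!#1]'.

4

Check the 15 heavy atoms by environment: 11× C → no; 2× N → match; 2× Cl → match.
Summing the matching environments: 2 + 2 = 4 matching atoms.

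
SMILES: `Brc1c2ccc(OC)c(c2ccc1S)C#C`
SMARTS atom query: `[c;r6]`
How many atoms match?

Check the 16 heavy atoms by environment: 10× c (aromatic, in 6-ring) → match; 1× O (acyclic) → no; 3× C (acyclic) → no; 1× Br (acyclic) → no; 1× S (acyclic) → no.
That gives 10 matching atoms.

10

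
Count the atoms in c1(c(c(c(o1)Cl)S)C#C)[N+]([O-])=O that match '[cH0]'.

The query [cH0] means: aromatic carbon with no attached hydrogen (substituted or ring-fusion).
Check the 12 heavy atoms by environment: 1× o (aromatic, H0) → no; 4× c (aromatic, H0) → match; 1× C (H0) → no; 1× C (H1) → no; 1× N (charge +1, H0) → no; 1× O (charge -1, H0) → no; 1× O (H0) → no; 1× Cl (H0) → no; 1× S (H1) → no.
That gives 4 matching atoms.

4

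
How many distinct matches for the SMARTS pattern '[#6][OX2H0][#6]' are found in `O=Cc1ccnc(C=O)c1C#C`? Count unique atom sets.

[#6][OX2H0][#6] is the SMARTS for an ether: an aliphatic oxygen bridging two carbons with no H on the oxygen.
No fragment in the molecule satisfies every constraint, giving 0 matches.

0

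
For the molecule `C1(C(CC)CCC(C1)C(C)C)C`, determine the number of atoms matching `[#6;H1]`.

The query [#6;H1] means: any carbon bearing exactly one hydrogen.
Check the 12 heavy atoms by environment: 4× C (H1) → match; 4× C (H2) → no; 4× C (H3) → no.
That gives 4 matching atoms.

4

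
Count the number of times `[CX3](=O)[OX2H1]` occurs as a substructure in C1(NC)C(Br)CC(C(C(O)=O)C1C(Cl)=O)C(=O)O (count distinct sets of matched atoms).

[CX3](=O)[OX2H1] is the SMARTS for a carboxylic acid: an sp2 carbon double-bonded to O and single-bonded to an -OH oxygen.
The molecule carries 2 separate instances of a carboxylic acid group (-C(=O)OH) meeting every constraint; each maps to a distinct set of atoms, giving 2 matches.

2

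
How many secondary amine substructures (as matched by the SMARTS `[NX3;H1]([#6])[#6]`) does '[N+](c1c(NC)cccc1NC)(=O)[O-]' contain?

[NX3;H1]([#6])[#6] is the SMARTS for a secondary amine: a trivalent nitrogen with one H, bonded to two carbons.
The molecule carries 2 separate instances of an N-methylamino group (-NHCH3) meeting every constraint; each maps to a distinct set of atoms, giving 2 matches.

2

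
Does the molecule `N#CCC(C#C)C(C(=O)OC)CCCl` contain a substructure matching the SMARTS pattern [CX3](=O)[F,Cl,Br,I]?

No

The pattern [CX3](=O)[F,Cl,Br,I] describes a carbonyl carbon bonded to a halogen — an acyl halide.
The closest candidate here is a methyl-ester group (-C(=O)OCH3), but the carbonyl is bonded to -O-C, not to a halogen. No other fragment satisfies the full query, so there is no match.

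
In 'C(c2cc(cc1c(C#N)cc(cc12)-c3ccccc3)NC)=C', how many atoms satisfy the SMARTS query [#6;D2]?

11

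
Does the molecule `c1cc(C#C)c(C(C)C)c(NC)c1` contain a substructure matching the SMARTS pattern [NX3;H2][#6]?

No

The pattern [NX3;H2][#6] describes a trivalent nitrogen with two H attached to carbon — a primary amine.
The closest candidate here is an N-methylamino group (-NHCH3), but the nitrogen bears two carbons and only one H (H1), not H2. No other fragment satisfies the full query, so there is no match.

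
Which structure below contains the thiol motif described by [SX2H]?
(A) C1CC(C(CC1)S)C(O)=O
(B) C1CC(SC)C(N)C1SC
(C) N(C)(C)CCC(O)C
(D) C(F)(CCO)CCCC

A

[SX2H] describes an aliphatic sulfur with two connections, one being H (a thiol).
(A) contains a thiol (-SH), which satisfies every atom and bond constraint.
(B) has a methylthio ether (-SCH3) but the sulfur has H0 (bonded to two carbons), not H1.
(C) has a hydroxyl group (-OH) but it is an -OH, not an -SH.
(D) has a hydroxyl group (-OH) but it is an -OH, not an -SH.
So the answer is (A).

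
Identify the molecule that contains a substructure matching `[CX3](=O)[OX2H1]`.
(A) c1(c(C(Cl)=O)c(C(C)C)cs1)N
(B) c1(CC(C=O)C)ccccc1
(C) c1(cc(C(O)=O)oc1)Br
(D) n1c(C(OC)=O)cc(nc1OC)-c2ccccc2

[CX3](=O)[OX2H1] describes an sp2 carbon double-bonded to O and single-bonded to an -OH oxygen (a carboxylic acid).
(A) has an acyl chloride (-C(=O)Cl) but the carbonyl is bonded to Cl, not to an -OH oxygen.
(B) has an aldehyde (-CHO) but there is no singly-bonded oxygen on the carbonyl carbon.
(C) contains a carboxylic acid group (-C(=O)OH), which satisfies every atom and bond constraint.
(D) has a methyl-ester group (-C(=O)OCH3) but the singly-bonded O has no H (OX2H0, not OX2H1).
So the answer is (C).

C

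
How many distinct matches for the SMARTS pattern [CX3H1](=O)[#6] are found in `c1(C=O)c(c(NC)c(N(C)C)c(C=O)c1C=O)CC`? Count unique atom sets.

[CX3H1](=O)[#6] is the SMARTS for an aldehyde: an sp2 carbon with one H, double-bonded to O and single-bonded to carbon.
The molecule carries 3 separate instances of an aldehyde (-CHO) meeting every constraint; each maps to a distinct set of atoms, giving 3 matches.

3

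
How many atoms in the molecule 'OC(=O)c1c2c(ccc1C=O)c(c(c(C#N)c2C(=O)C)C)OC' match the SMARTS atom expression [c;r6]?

The query [c;r6] means: aromatic carbon that belongs to a six-membered ring.
Check the 23 heavy atoms by environment: 10× c (aromatic, in 6-ring) → match; 7× C (acyclic) → no; 5× O (acyclic) → no; 1× N (acyclic) → no.
That gives 10 matching atoms.

10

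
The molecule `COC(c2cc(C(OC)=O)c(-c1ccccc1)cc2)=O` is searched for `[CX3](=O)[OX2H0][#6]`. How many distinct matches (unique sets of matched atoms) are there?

2

[CX3](=O)[OX2H0][#6] is the SMARTS for an ester: a carbonyl carbon bonded to an oxygen that is itself bonded to carbon (no H on that O).
The molecule carries 2 separate instances of a methyl-ester group (-C(=O)OCH3) meeting every constraint; each maps to a distinct set of atoms, giving 2 matches.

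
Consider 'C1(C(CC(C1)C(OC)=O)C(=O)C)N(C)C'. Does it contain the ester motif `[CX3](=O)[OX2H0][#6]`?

The pattern [CX3](=O)[OX2H0][#6] describes a carbonyl carbon bonded to an oxygen that is itself bonded to carbon (no H on that O) — an ester.
The molecule carries a methyl-ester group (-C(=O)OCH3), whose atoms satisfy every constraint of the query, so the pattern matches.

Yes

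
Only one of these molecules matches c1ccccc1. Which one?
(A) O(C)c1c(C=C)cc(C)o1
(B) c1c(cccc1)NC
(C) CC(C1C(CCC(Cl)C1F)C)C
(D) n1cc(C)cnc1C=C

B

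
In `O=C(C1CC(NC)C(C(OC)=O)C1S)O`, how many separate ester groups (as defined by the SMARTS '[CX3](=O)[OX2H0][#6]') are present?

[CX3](=O)[OX2H0][#6] is the SMARTS for an ester: a carbonyl carbon bonded to an oxygen that is itself bonded to carbon (no H on that O).
Exactly one fragment in the molecule meets all constraints, giving 1 match.

1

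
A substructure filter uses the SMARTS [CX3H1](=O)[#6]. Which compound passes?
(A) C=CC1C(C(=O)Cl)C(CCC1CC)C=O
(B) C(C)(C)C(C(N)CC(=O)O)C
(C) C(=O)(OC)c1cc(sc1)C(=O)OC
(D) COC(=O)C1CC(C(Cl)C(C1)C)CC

[CX3H1](=O)[#6] describes an sp2 carbon with one H, double-bonded to O and single-bonded to carbon (an aldehyde).
(A) contains an aldehyde (-CHO), which satisfies every atom and bond constraint.
(B) has a carboxylic acid group (-C(=O)OH) but the carbonyl carbon has H0 and is bonded to O, not H1.
(C) has a methyl-ester group (-C(=O)OCH3) but the carbonyl carbon has H0, not H1.
(D) has a methyl-ester group (-C(=O)OCH3) but the carbonyl carbon has H0, not H1.
So the answer is (A).

A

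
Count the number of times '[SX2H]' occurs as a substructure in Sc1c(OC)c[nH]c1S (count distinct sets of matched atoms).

[SX2H] is the SMARTS for a thiol: an aliphatic sulfur with two connections, one being H.
The molecule carries 2 separate instances of a thiol (-SH) meeting every constraint; each maps to a distinct set of atoms, giving 2 matches.

2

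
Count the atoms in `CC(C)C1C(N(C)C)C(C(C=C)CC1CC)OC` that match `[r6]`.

6

The query [r6] means: r6 matches atoms in a six-membered ring.
Check the 18 heavy atoms by environment: 6× C (in 6-ring) → match; 10× C (acyclic) → no; 1× N (acyclic) → no; 1× O (acyclic) → no.
That gives 6 matching atoms.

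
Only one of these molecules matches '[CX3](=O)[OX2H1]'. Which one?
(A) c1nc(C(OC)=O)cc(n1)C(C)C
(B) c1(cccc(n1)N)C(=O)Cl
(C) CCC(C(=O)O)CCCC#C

C

[CX3](=O)[OX2H1] describes an sp2 carbon double-bonded to O and single-bonded to an -OH oxygen (a carboxylic acid).
(A) has a methyl-ester group (-C(=O)OCH3) but the singly-bonded O has no H (OX2H0, not OX2H1).
(B) has an acyl chloride (-C(=O)Cl) but the carbonyl is bonded to Cl, not to an -OH oxygen.
(C) contains a carboxylic acid group (-C(=O)OH), which satisfies every atom and bond constraint.
So the answer is (C).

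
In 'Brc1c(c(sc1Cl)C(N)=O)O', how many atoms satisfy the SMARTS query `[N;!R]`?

1

Check the 11 heavy atoms by environment: 1× s (aromatic, in 5-ring) → no; 4× c (aromatic, in 5-ring) → no; 2× O (acyclic) → no; 1× C (acyclic) → no; 1× N (acyclic) → match; 1× Br (acyclic) → no; 1× Cl (acyclic) → no.
That gives 1 matching atom.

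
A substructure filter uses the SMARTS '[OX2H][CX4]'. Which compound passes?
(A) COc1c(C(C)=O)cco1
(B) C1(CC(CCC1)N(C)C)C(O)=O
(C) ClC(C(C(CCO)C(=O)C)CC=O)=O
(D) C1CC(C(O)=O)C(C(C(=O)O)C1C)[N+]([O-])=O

[OX2H][CX4] describes a hydroxyl oxygen bound to an sp3 (X4) carbon (an aliphatic alcohol).
(A) has a methoxy ether (-OCH3) but the oxygen has H0 (ether), not H1.
(B) has a carboxylic acid group (-C(=O)OH) but the -OH is on a CX3 carbonyl carbon, not a CX4 carbon.
(C) contains a hydroxyl group (-OH), which satisfies every atom and bond constraint.
(D) has a carboxylic acid group (-C(=O)OH) but the -OH is on a CX3 carbonyl carbon, not a CX4 carbon.
So the answer is (C).

C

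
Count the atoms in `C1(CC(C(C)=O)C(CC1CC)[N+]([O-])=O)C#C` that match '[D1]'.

The query [D1] means: atom with exactly one heavy-atom neighbour (degree 1).
Check the 16 heavy atoms by environment: 4× C (D2) → no; 5× C (D3) → no; 2× O (D1) → match; 3× C (D1) → match; 1× N (charge +1, D3) → no; 1× O (charge -1, D1) → match.
Summing the matching environments: 2 + 3 + 1 = 6 matching atoms.

6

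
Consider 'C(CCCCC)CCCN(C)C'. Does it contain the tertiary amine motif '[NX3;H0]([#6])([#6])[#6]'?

Yes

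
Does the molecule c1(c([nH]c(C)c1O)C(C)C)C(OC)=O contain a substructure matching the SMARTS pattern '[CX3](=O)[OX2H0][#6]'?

Yes

The pattern [CX3](=O)[OX2H0][#6] describes a carbonyl carbon bonded to an oxygen that is itself bonded to carbon (no H on that O) — an ester.
The molecule carries a methyl-ester group (-C(=O)OCH3), whose atoms satisfy every constraint of the query, so the pattern matches.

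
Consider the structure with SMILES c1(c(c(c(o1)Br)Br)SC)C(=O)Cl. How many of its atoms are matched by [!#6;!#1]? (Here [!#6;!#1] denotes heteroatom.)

Check the 12 heavy atoms by environment: 1× o (aromatic) → match; 4× c (aromatic) → no; 2× Br → match; 2× C → no; 1× O → match; 1× Cl → match; 1× S → match.
Summing the matching environments: 1 + 2 + 1 + 1 + 1 = 6 matching atoms.

6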